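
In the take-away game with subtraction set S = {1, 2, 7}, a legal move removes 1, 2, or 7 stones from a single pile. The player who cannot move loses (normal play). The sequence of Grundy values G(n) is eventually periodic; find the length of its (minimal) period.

3

n :  0  1  2  3  4  5  6  7  8  9 10 11 12 13 14
G :  0  1  2  0  1  2  0  1  2  0  1  2  0  1  2
G(n+3) = G(n) holds for n = 0,…,6 (a full window of length max(S) = 7), so the sequence is purely periodic with period 3.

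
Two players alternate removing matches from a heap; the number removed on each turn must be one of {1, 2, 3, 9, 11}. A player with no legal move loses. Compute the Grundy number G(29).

1

G(0) = 0
G(1) = mex{0} = 1
G(2) = mex{1,0} = 2
G(3) = mex{2,1,0} = 3
G(4) = mex{3,2,1} = 0
G(5) = mex{0,3,2} = 1
G(6) = mex{1,0,3} = 2
G(7) = mex{2,1,0} = 3
G(8) = mex{3,2,1} = 0
G(9) = mex{0,3,2,0} = 1
G(10) = mex{1,0,3,1} = 2
G(11) = mex{2,1,0,2,0} = 3
G(12) = mex{3,2,1,3,1} = 0
G(13) = mex{0,3,2,0,2} = 1
G(14) = mex{1,0,3,1,3} = 2
G(15) = mex{2,1,0,2,0} = 3
G(16) = mex{3,2,1,3,1} = 0
G(17) = mex{0,3,2,0,2} = 1
G(18) = mex{1,0,3,1,3} = 2
G(19) = mex{2,1,0,2,0} = 3
G(20) = mex{3,2,1,3,1} = 0
G(21) = mex{0,3,2,0,2} = 1
G(22) = mex{1,0,3,1,3} = 2
G(23) = mex{2,1,0,2,0} = 3
G(24) = mex{3,2,1,3,1} = 0
G(25) = mex{0,3,2,0,2} = 1
G(26) = mex{1,0,3,1,3} = 2
G(27) = mex{2,1,0,2,0} = 3
G(28) = mex{3,2,1,3,1} = 0
G(29) = mex{0,3,2,0,2} = 1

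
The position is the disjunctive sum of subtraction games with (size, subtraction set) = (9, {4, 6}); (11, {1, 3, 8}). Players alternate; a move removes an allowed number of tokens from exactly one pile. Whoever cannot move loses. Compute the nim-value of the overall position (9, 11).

Pile A, S = {4, 6}:
G(0) = 0
G(1) = mex{} = 0
G(2) = mex{} = 0
G(3) = mex{} = 0
G(4) = mex{0} = 1
G(5) = mex{0} = 1
G(6) = mex{0,0} = 1
G(7) = mex{0,0} = 1
G(8) = mex{1,0} = 2
G(9) = mex{1,0} = 2
G_A(9) = 2.
Pile B, S = {1, 3, 8}:
G(0) = 0
G(1) = mex{0} = 1
G(2) = mex{1} = 0
G(3) = mex{0,0} = 1
G(4) = mex{1,1} = 0
G(5) = mex{0,0} = 1
G(6) = mex{1,1} = 0
G(7) = mex{0,0} = 1
G(8) = mex{1,1,0} = 2
G(9) = mex{2,0,1} = 3
G(10) = mex{3,1,0} = 2
G(11) = mex{2,2,1} = 0
G_B(11) = 0.
Combined Grundy value = 2 ⊕ 0 = 2.

2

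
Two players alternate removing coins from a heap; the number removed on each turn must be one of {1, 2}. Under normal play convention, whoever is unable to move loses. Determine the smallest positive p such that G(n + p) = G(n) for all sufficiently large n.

n :  0  1  2  3  4  5  6  7  8  9 10 11 12 13 14
G :  0  1  2  0  1  2  0  1  2  0  1  2  0  1  2
G(n+3) = G(n) holds for n = 0,…,1 (a full window of length max(S) = 2), so the sequence is purely periodic with period 3.

3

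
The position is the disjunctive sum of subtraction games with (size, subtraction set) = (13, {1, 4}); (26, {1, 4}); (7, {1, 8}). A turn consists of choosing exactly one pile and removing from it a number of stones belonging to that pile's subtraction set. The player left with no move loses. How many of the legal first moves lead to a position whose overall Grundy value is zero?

4

Pile A, S = {1, 4}:
G(0) = 0
G(1) = mex{0} = 1
G(2) = mex{1} = 0
G(3) = mex{0} = 1
G(4) = mex{1,0} = 2
G(5) = mex{2,1} = 0
G(6) = mex{0,0} = 1
G(7) = mex{1,1} = 0
G(8) = mex{0,2} = 1
G(9) = mex{1,0} = 2
G(10) = mex{2,1} = 0
G(11) = mex{0,0} = 1
G(12) = mex{1,1} = 0
G(13) = mex{0,2} = 1
G_A(13) = 1.
Pile B, S = {1, 4}:
n :  0  1  2  3  4  5  6  7  8  9 10 11 12 13 14 15 16 17 18 19 20 21 22 23 24 25 26
G :  0  1  0  1  2  0  1  0  1  2  0  1  0  1  2  0  1  0  1  2  0  1  0  1  2  0  1
G_B(26) = 1.
Pile C, S = {1, 8}:
n : 0 1 2 3 4 5 6 7
G : 0 1 0 1 0 1 0 1
G_C(7) = 1.
Combined Grundy value = 1 ⊕ 1 ⊕ 1 = 1.
A winning move leaves total XOR = 0, i.e. changes one component's Grundy value g to g ⊕ X where X is the current total.
Pile A: need g' = 1⊕1 = 0. Options: 13−1→G=0, 13−4→G=2. Hits: 1.
Pile B: need g' = 1⊕1 = 0. Options: 26−1→G=0, 26−4→G=0. Hits: 2.
Pile C: need g' = 1⊕1 = 0. Options: 7−1→G=0. Hits: 1.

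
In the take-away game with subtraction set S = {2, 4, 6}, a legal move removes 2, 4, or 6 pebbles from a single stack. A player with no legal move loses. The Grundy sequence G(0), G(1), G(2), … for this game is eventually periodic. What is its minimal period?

8

n :  0  1  2  3  4  5  6  7  8  9 10 11 12 13 14 15 16 17
G :  0  0  1  1  2  2  3  3  0  0  1  1  2  2  3  3  0  0
G(n+8) = G(n) holds for n = 0,…,5 (a full window of length max(S) = 6), so the sequence is purely periodic with period 8.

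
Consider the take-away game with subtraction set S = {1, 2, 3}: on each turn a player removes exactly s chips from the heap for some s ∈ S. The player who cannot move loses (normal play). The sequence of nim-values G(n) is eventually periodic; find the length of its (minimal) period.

n :  0  1  2  3  4  5  6  7  8  9 10 11 12 13 14
G :  0  1  2  3  0  1  2  3  0  1  2  3  0  1  2
G(n+4) = G(n) holds for n = 0,…,2 (a full window of length max(S) = 3), so the sequence is purely periodic with period 4.

4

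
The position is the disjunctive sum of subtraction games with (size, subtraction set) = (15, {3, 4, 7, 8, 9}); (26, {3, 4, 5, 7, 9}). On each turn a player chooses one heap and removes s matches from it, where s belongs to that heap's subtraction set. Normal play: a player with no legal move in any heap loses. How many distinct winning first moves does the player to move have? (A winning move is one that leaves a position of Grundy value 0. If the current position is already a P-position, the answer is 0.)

Heap A, S = {3, 4, 7, 8, 9}:
n :  0  1  2  3  4  5  6  7  8  9 10 11 12 13 14 15
G :  0  0  0  1  1  1  2  2  2  3  3  3  0  0  0  1
G_A(15) = 1.
Heap B, S = {3, 4, 5, 7, 9}:
G(0) = 0
G(1) = mex{} = 0
G(2) = mex{} = 0
G(3) = mex{0} = 1
G(4) = mex{0,0} = 1
G(5) = mex{0,0,0} = 1
G(6) = mex{1,0,0} = 2
G(7) = mex{1,1,0,0} = 2
G(8) = mex{1,1,1,0} = 2
G(9) = mex{2,1,1,0,0} = 3
G(10) = mex{2,2,1,1,0} = 3
G(11) = mex{2,2,2,1,0} = 3
G(12) = mex{3,2,2,1,1} = 0
G(13) = mex{3,3,2,2,1} = 0
G(14) = mex{3,3,3,2,1} = 0
G(15) = mex{0,3,3,2,2} = 1
G(16) = mex{0,0,3,3,2} = 1
G(17) = mex{0,0,0,3,2} = 1
G(18) = mex{1,0,0,3,3} = 2
G(19) = mex{1,1,0,0,3} = 2
G(20) = mex{1,1,1,0,3} = 2
G(21) = mex{2,1,1,0,0} = 3
G(22) = mex{2,2,1,1,0} = 3
G(23) = mex{2,2,2,1,0} = 3
G(24) = mex{3,2,2,1,1} = 0
G(25) = mex{3,3,2,2,1} = 0
G(26) = mex{3,3,3,2,1} = 0
G_B(26) = 0.
Combined Grundy value = 1 ⊕ 0 = 1.
A winning move leaves total XOR = 0, i.e. changes one component's Grundy value g to g ⊕ X where X is the current total.
Heap A: need g' = 1⊕1 = 0. Options: 15−3→G=0, 15−4→G=3, 15−7→G=2, 15−8→G=2, 15−9→G=2. Hits: 1.
Heap B: need g' = 0⊕1 = 1. Options: 26−3→G=3, 26−4→G=3, 26−5→G=3, 26−7→G=2, 26−9→G=1. Hits: 1.

2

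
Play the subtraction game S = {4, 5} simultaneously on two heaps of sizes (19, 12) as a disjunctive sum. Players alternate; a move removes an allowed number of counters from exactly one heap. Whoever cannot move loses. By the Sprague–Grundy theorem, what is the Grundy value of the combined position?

0

All heaps use S = {4, 5}:
n :  0  1  2  3  4  5  6  7  8  9 10 11 12 13 14 15 16 17 18 19
G :  0  0  0  0  1  1  1  1  2  0  0  0  0  1  1  1  1  2  0  0
Heap A: G(19) = 0.
Heap B: G(12) = 0.
Combined Grundy value = 0 ⊕ 0 = 0.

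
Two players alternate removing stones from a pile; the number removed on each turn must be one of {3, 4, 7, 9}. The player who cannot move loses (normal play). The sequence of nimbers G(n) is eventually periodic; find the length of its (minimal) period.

G(0) = 0
G(1) = mex{} = 0
G(2) = mex{} = 0
G(3) = mex{0} = 1
G(4) = mex{0,0} = 1
G(5) = mex{0,0} = 1
G(6) = mex{1,0} = 2
G(7) = mex{1,1,0} = 2
G(8) = mex{1,1,0} = 2
G(9) = mex{2,1,0,0} = 3
G(10) = mex{2,2,1,0} = 3
G(11) = mex{2,2,1,0} = 3
G(12) = mex{3,2,1,1} = 0
G(13) = mex{3,3,2,1} = 0
G(14) = mex{3,3,2,1} = 0
G(15) = mex{0,3,2,2} = 1
G(16) = mex{0,0,3,2} = 1
G(17) = mex{0,0,3,2} = 1
G(18) = mex{1,0,3,3} = 2
G(19) = mex{1,1,0,3} = 2
G(20) = mex{1,1,0,3} = 2
G(21) = mex{2,1,0,0} = 3
G(22) = mex{2,2,1,0} = 3
G(23) = mex{2,2,1,0} = 3
G(24) = mex{3,2,1,1} = 0
G(25) = mex{3,3,2,1} = 0
G(n+12) = G(n) holds for n = 0,…,8 (a full window of length max(S) = 9), so the sequence is purely periodic with period 12.

12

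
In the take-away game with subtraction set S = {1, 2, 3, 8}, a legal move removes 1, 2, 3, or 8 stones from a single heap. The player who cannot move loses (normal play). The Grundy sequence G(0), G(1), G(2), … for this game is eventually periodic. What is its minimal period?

G(0) = 0
G(1) = mex{0} = 1
G(2) = mex{1,0} = 2
G(3) = mex{2,1,0} = 3
G(4) = mex{3,2,1} = 0
G(5) = mex{0,3,2} = 1
G(6) = mex{1,0,3} = 2
G(7) = mex{2,1,0} = 3
G(8) = mex{3,2,1,0} = 4
G(9) = mex{4,3,2,1} = 0
G(10) = mex{0,4,3,2} = 1
G(11) = mex{1,0,4,3} = 2
G(12) = mex{2,1,0,0} = 3
G(13) = mex{3,2,1,1} = 0
G(14) = mex{0,3,2,2} = 1
G(15) = mex{1,0,3,3} = 2
G(16) = mex{2,1,0,4} = 3
G(17) = mex{3,2,1,0} = 4
G(18) = mex{4,3,2,1} = 0
G(19) = mex{0,4,3,2} = 1
G(n+9) = G(n) holds for n = 0,…,7 (a full window of length max(S) = 8), so the sequence is purely periodic with period 9.

9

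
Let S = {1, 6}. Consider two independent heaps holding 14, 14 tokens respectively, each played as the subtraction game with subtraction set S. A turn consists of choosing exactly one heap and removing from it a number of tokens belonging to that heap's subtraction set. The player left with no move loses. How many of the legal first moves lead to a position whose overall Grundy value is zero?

All heaps use S = {1, 6}:
G(0) = 0
G(1) = mex{0} = 1
G(2) = mex{1} = 0
G(3) = mex{0} = 1
G(4) = mex{1} = 0
G(5) = mex{0} = 1
G(6) = mex{1,0} = 2
G(7) = mex{2,1} = 0
G(8) = mex{0,0} = 1
G(9) = mex{1,1} = 0
G(10) = mex{0,0} = 1
G(11) = mex{1,1} = 0
G(12) = mex{0,2} = 1
G(13) = mex{1,0} = 2
G(14) = mex{2,1} = 0
Heap A: G(14) = 0.
Heap B: G(14) = 0.
Combined Grundy value = 0 ⊕ 0 = 0.
A winning move leaves total XOR = 0, i.e. changes one component's Grundy value g to g ⊕ X where X is the current total.
Heap A: target g' = 0⊕0 = 0, but every legal move changes the Grundy value (mex property), so 0 moves.
Heap B: target g' = 0⊕0 = 0, but every legal move changes the Grundy value (mex property), so 0 moves.

0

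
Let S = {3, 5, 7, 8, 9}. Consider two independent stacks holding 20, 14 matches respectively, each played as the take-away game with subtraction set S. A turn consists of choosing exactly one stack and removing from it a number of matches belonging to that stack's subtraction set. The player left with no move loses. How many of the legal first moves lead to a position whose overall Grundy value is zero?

All stacks use S = {3, 5, 7, 8, 9}:
n :  0  1  2  3  4  5  6  7  8  9 10 11 12 13 14 15 16 17 18 19 20
G :  0  0  0  1  1  1  2  2  2  3  3  3  0  0  0  1  1  1  2  2  2
Stack A: G(20) = 2.
Stack B: G(14) = 0.
Combined Grundy value = 2 ⊕ 0 = 2.
A winning move leaves total XOR = 0, i.e. changes one component's Grundy value g to g ⊕ X where X is the current total.
Stack A: need g' = 2⊕2 = 0. Options: 20−3→G=1, 20−5→G=1, 20−7→G=0, 20−8→G=0, 20−9→G=3. Hits: 2.
Stack B: need g' = 0⊕2 = 2. Options: 14−3→G=3, 14−5→G=3, 14−7→G=2, 14−8→G=2, 14−9→G=1. Hits: 2.

4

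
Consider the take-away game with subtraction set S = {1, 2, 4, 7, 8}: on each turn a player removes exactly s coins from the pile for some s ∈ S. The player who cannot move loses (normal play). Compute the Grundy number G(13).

1

n :  0  1  2  3  4  5  6  7  8  9 10 11 12 13
G :  0  1  2  0  1  2  0  1  2  0  1  2  0  1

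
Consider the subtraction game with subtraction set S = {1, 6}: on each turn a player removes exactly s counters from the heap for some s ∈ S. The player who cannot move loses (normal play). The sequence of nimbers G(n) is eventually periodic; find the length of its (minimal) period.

7

n :  0  1  2  3  4  5  6  7  8  9 10 11 12 13 14 15
G :  0  1  0  1  0  1  2  0  1  0  1  0  1  2  0  1
G(n+7) = G(n) holds for n = 0,…,5 (a full window of length max(S) = 6), so the sequence is purely periodic with period 7.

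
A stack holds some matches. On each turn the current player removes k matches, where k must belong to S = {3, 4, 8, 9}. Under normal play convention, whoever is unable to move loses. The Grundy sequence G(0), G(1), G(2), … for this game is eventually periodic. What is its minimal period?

G(0) = 0
G(1) = mex{} = 0
G(2) = mex{} = 0
G(3) = mex{0} = 1
G(4) = mex{0,0} = 1
G(5) = mex{0,0} = 1
G(6) = mex{1,0} = 2
G(7) = mex{1,1} = 0
G(8) = mex{1,1,0} = 2
G(9) = mex{2,1,0,0} = 3
G(10) = mex{0,2,0,0} = 1
G(11) = mex{2,0,1,0} = 3
G(12) = mex{3,2,1,1} = 0
G(13) = mex{1,3,1,1} = 0
G(14) = mex{3,1,2,1} = 0
G(15) = mex{0,3,0,2} = 1
G(16) = mex{0,0,2,0} = 1
G(17) = mex{0,0,3,2} = 1
G(18) = mex{1,0,1,3} = 2
G(19) = mex{1,1,3,1} = 0
G(20) = mex{1,1,0,3} = 2
G(21) = mex{2,1,0,0} = 3
G(22) = mex{0,2,0,0} = 1
G(23) = mex{2,0,1,0} = 3
G(24) = mex{3,2,1,1} = 0
G(25) = mex{1,3,1,1} = 0
G(n+12) = G(n) holds for n = 0,…,8 (a full window of length max(S) = 9), so the sequence is purely periodic with period 12.

12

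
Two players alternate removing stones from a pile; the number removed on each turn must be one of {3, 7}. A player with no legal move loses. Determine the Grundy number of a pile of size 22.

0

n :  0  1  2  3  4  5  6  7  8  9 10 11 12 13 14 15 16 17 18 19 20 21 22
G :  0  0  0  1  1  1  0  2  2  1  0  0  0  1  1  1  0  2  2  1  0  0  0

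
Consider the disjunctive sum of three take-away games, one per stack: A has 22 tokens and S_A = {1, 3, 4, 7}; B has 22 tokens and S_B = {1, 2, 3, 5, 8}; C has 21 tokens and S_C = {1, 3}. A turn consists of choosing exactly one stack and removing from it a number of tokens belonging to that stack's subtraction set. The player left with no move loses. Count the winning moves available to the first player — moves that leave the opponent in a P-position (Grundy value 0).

5

Stack A, S = {1, 3, 4, 7}:
G(0) = 0
G(1) = mex{0} = 1
G(2) = mex{1} = 0
G(3) = mex{0,0} = 1
G(4) = mex{1,1,0} = 2
G(5) = mex{2,0,1} = 3
G(6) = mex{3,1,0} = 2
G(7) = mex{2,2,1,0} = 3
G(8) = mex{3,3,2,1} = 0
G(9) = mex{0,2,3,0} = 1
G(10) = mex{1,3,2,1} = 0
G(11) = mex{0,0,3,2} = 1
G(12) = mex{1,1,0,3} = 2
G(13) = mex{2,0,1,2} = 3
G(14) = mex{3,1,0,3} = 2
G(15) = mex{2,2,1,0} = 3
G(16) = mex{3,3,2,1} = 0
G(17) = mex{0,2,3,0} = 1
G(18) = mex{1,3,2,1} = 0
G(19) = mex{0,0,3,2} = 1
G(20) = mex{1,1,0,3} = 2
G(21) = mex{2,0,1,2} = 3
G(22) = mex{3,1,0,3} = 2
G_A(22) = 2.
Stack B, S = {1, 2, 3, 5, 8}:
n :  0  1  2  3  4  5  6  7  8  9 10 11 12 13 14 15 16 17 18 19 20 21 22
G :  0  1  2  3  0  1  2  3  4  5  0  1  2  3  0  1  2  3  4  5  0  1  2
G_B(22) = 2.
Stack C, S = {1, 3}:
n :  0  1  2  3  4  5  6  7  8  9 10 11 12 13 14 15 16 17 18 19 20 21
G :  0  1  0  1  0  1  0  1  0  1  0  1  0  1  0  1  0  1  0  1  0  1
G_C(21) = 1.
Combined Grundy value = 2 ⊕ 2 ⊕ 1 = 1.
A winning move leaves total XOR = 0, i.e. changes one component's Grundy value g to g ⊕ X where X is the current total.
Stack A: need g' = 2⊕1 = 3. Options: 22−1→G=3, 22−3→G=1, 22−4→G=0, 22−7→G=3. Hits: 2.
Stack B: need g' = 2⊕1 = 3. Options: 22−1→G=1, 22−2→G=0, 22−3→G=5, 22−5→G=3, 22−8→G=0. Hits: 1.
Stack C: need g' = 1⊕1 = 0. Options: 21−1→G=0, 21−3→G=0. Hits: 2.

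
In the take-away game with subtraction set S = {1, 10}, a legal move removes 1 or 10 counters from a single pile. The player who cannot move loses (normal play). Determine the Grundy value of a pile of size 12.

n :  0  1  2  3  4  5  6  7  8  9 10 11 12
G :  0  1  0  1  0  1  0  1  0  1  2  0  1

1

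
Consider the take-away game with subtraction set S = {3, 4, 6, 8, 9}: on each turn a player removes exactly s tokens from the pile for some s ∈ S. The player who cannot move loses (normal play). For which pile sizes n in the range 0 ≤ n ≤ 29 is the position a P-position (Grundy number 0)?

G(0) = 0
G(1) = mex{} = 0
G(2) = mex{} = 0
G(3) = mex{0} = 1
G(4) = mex{0,0} = 1
G(5) = mex{0,0} = 1
G(6) = mex{1,0,0} = 2
G(7) = mex{1,1,0} = 2
G(8) = mex{1,1,0,0} = 2
G(9) = mex{2,1,1,0,0} = 3
G(10) = mex{2,2,1,0,0} = 3
G(11) = mex{2,2,1,1,0} = 3
G(12) = mex{3,2,2,1,1} = 0
G(13) = mex{3,3,2,1,1} = 0
G(14) = mex{3,3,2,2,1} = 0
G(15) = mex{0,3,3,2,2} = 1
G(16) = mex{0,0,3,2,2} = 1
G(17) = mex{0,0,3,3,2} = 1
G(18) = mex{1,0,0,3,3} = 2
G(19) = mex{1,1,0,3,3} = 2
G(20) = mex{1,1,0,0,3} = 2
G(21) = mex{2,1,1,0,0} = 3
G(22) = mex{2,2,1,0,0} = 3
G(23) = mex{2,2,1,1,0} = 3
G(24) = mex{3,2,2,1,1} = 0
G(25) = mex{3,3,2,1,1} = 0
G(26) = mex{3,3,2,2,1} = 0
G(27) = mex{0,3,3,2,2} = 1
G(28) = mex{0,0,3,2,2} = 1
G(29) = mex{0,0,3,3,2} = 1
P-positions are exactly the n with G(n) = 0.

0, 1, 2, 12, 13, 14, 24, 25, 26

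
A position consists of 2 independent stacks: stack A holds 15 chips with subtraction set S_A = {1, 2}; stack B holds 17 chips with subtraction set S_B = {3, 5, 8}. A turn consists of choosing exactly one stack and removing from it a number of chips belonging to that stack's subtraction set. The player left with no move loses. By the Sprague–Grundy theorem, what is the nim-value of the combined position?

Stack A, S = {1, 2}:
G(0) = 0
G(1) = mex{0} = 1
G(2) = mex{1,0} = 2
G(3) = mex{2,1} = 0
G(4) = mex{0,2} = 1
G(5) = mex{1,0} = 2
G(6) = mex{2,1} = 0
G(7) = mex{0,2} = 1
G(8) = mex{1,0} = 2
G(9) = mex{2,1} = 0
G(10) = mex{0,2} = 1
G(11) = mex{1,0} = 2
G(12) = mex{2,1} = 0
G(13) = mex{0,2} = 1
G(14) = mex{1,0} = 2
G(15) = mex{2,1} = 0
G_A(15) = 0.
Stack B, S = {3, 5, 8}:
n :  0  1  2  3  4  5  6  7  8  9 10 11 12 13 14 15 16 17
G :  0  0  0  1  1  1  2  2  2  3  3  0  0  0  1  1  1  2
G_B(17) = 2.
Combined Grundy value = 0 ⊕ 2 = 2.

2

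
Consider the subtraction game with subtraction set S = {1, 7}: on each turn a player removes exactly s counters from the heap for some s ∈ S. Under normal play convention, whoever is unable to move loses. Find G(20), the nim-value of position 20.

n :  0  1  2  3  4  5  6  7  8  9 10 11 12 13 14 15 16 17 18 19 20
G :  0  1  0  1  0  1  0  1  0  1  0  1  0  1  0  1  0  1  0  1  0

0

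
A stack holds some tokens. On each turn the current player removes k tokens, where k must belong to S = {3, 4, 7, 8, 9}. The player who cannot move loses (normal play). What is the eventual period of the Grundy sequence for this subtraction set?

12

n :  0  1  2  3  4  5  6  7  8  9 10 11 12 13 14 15 16 17 18 19 20 21 22 23 24 25
G :  0  0  0  1  1  1  2  2  2  3  3  3  0  0  0  1  1  1  2  2  2  3  3  3  0  0
G(n+12) = G(n) holds for n = 0,…,8 (a full window of length max(S) = 9), so the sequence is purely periodic with period 12.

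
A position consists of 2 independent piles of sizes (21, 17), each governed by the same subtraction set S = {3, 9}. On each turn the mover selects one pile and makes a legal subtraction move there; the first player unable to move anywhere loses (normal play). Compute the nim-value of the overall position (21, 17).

0

All piles use S = {3, 9}:
n :  0  1  2  3  4  5  6  7  8  9 10 11 12 13 14 15 16 17 18 19 20 21
G :  0  0  0  1  1  1  0  0  0  1  1  1  0  0  0  1  1  1  0  0  0  1
Pile A: G(21) = 1.
Pile B: G(17) = 1.
Combined Grundy value = 1 ⊕ 1 = 0.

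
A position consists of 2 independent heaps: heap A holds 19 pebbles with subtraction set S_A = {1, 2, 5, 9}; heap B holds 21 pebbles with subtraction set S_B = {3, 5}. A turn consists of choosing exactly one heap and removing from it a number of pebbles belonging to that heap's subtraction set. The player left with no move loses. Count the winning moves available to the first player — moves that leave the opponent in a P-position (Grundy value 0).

Heap A, S = {1, 2, 5, 9}:
G(0) = 0
G(1) = mex{0} = 1
G(2) = mex{1,0} = 2
G(3) = mex{2,1} = 0
G(4) = mex{0,2} = 1
G(5) = mex{1,0,0} = 2
G(6) = mex{2,1,1} = 0
G(7) = mex{0,2,2} = 1
G(8) = mex{1,0,0} = 2
G(9) = mex{2,1,1,0} = 3
G(10) = mex{3,2,2,1} = 0
G(11) = mex{0,3,0,2} = 1
G(12) = mex{1,0,1,0} = 2
G(13) = mex{2,1,2,1} = 0
G(14) = mex{0,2,3,2} = 1
G(15) = mex{1,0,0,0} = 2
G(16) = mex{2,1,1,1} = 0
G(17) = mex{0,2,2,2} = 1
G(18) = mex{1,0,0,3} = 2
G(19) = mex{2,1,1,0} = 3
G_A(19) = 3.
Heap B, S = {3, 5}:
n :  0  1  2  3  4  5  6  7  8  9 10 11 12 13 14 15 16 17 18 19 20 21
G :  0  0  0  1  1  1  2  2  0  0  0  1  1  1  2  2  0  0  0  1  1  1
G_B(21) = 1.
Combined Grundy value = 3 ⊕ 1 = 2.
A winning move leaves total XOR = 0, i.e. changes one component's Grundy value g to g ⊕ X where X is the current total.
Heap A: need g' = 3⊕2 = 1. Options: 19−1→G=2, 19−2→G=1, 19−5→G=1, 19−9→G=0. Hits: 2.
Heap B: need g' = 1⊕2 = 3. Options: 21−3→G=0, 21−5→G=0. Hits: 0.

2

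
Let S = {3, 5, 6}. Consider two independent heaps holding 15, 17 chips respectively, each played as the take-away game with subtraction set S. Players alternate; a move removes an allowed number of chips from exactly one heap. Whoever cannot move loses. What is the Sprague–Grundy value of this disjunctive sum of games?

0

All heaps use S = {3, 5, 6}:
G(0) = 0
G(1) = mex{} = 0
G(2) = mex{} = 0
G(3) = mex{0} = 1
G(4) = mex{0} = 1
G(5) = mex{0,0} = 1
G(6) = mex{1,0,0} = 2
G(7) = mex{1,0,0} = 2
G(8) = mex{1,1,0} = 2
G(9) = mex{2,1,1} = 0
G(10) = mex{2,1,1} = 0
G(11) = mex{2,2,1} = 0
G(12) = mex{0,2,2} = 1
G(13) = mex{0,2,2} = 1
G(14) = mex{0,0,2} = 1
G(15) = mex{1,0,0} = 2
G(16) = mex{1,0,0} = 2
G(17) = mex{1,1,0} = 2
Heap A: G(15) = 2.
Heap B: G(17) = 2.
Combined Grundy value = 2 ⊕ 2 = 0.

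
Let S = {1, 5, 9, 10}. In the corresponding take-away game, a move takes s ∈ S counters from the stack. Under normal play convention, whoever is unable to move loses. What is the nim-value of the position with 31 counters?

n :  0  1  2  3  4  5  6  7  8  9 10 11 12 13 14 15 16 17 18 19 20 21 22 23 24 25 26 27 28 29 30 31
G :  0  1  0  1  0  1  0  1  0  1  2  3  2  3  2  3  2  3  2  0  1  0  1  0  1  0  1  0  1  2  3  2

2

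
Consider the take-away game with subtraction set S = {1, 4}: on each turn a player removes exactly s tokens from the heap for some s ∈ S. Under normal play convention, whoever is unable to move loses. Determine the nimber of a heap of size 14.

2

n :  0  1  2  3  4  5  6  7  8  9 10 11 12 13 14
G :  0  1  0  1  2  0  1  0  1  2  0  1  0  1  2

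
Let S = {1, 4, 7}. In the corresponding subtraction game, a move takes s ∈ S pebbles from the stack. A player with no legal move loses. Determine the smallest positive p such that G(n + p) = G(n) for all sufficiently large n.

8

G(0) = 0
G(1) = mex{0} = 1
G(2) = mex{1} = 0
G(3) = mex{0} = 1
G(4) = mex{1,0} = 2
G(5) = mex{2,1} = 0
G(6) = mex{0,0} = 1
G(7) = mex{1,1,0} = 2
G(8) = mex{2,2,1} = 0
G(9) = mex{0,0,0} = 1
G(10) = mex{1,1,1} = 0
G(11) = mex{0,2,2} = 1
G(12) = mex{1,0,0} = 2
G(13) = mex{2,1,1} = 0
G(14) = mex{0,0,2} = 1
G(15) = mex{1,1,0} = 2
G(16) = mex{2,2,1} = 0
G(17) = mex{0,0,0} = 1
G(n+8) = G(n) holds for n = 0,…,6 (a full window of length max(S) = 7), so the sequence is purely periodic with period 8.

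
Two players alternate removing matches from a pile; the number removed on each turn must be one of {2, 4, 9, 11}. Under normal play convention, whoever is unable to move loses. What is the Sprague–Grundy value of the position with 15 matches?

n :  0  1  2  3  4  5  6  7  8  9 10 11 12 13 14 15
G :  0  0  1  1  2  2  0  0  1  1  2  2  3  0  0  1

1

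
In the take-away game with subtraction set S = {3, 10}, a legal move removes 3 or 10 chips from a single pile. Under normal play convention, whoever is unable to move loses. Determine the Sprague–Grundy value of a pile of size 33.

0

n :  0  1  2  3  4  5  6  7  8  9 10 11 12 13 14 15 16 17 18 19 20 21 22 23 24 25 26 27 28 29 30 31 32 33
G :  0  0  0  1  1  1  0  0  0  1  1  1  2  0  0  0  1  1  1  0  0  0  1  1  1  2  0  0  0  1  1  1  0  0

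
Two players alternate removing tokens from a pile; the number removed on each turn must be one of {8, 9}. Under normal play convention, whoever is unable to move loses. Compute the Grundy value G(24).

0

G(0) = 0
G(1) = mex{} = 0
G(2) = mex{} = 0
G(3) = mex{} = 0
G(4) = mex{} = 0
G(5) = mex{} = 0
G(6) = mex{} = 0
G(7) = mex{} = 0
G(8) = mex{0} = 1
G(9) = mex{0,0} = 1
G(10) = mex{0,0} = 1
G(11) = mex{0,0} = 1
G(12) = mex{0,0} = 1
G(13) = mex{0,0} = 1
G(14) = mex{0,0} = 1
G(15) = mex{0,0} = 1
G(16) = mex{1,0} = 2
G(17) = mex{1,1} = 0
G(18) = mex{1,1} = 0
G(19) = mex{1,1} = 0
G(20) = mex{1,1} = 0
G(21) = mex{1,1} = 0
G(22) = mex{1,1} = 0
G(23) = mex{1,1} = 0
G(24) = mex{2,1} = 0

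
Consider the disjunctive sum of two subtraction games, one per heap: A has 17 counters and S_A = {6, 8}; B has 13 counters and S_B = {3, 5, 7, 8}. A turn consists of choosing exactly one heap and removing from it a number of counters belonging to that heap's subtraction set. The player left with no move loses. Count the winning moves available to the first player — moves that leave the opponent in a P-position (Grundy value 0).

Heap A, S = {6, 8}:
n :  0  1  2  3  4  5  6  7  8  9 10 11 12 13 14 15 16 17
G :  0  0  0  0  0  0  1  1  1  1  1  1  2  2  0  0  0  0
G_A(17) = 0.
Heap B, S = {3, 5, 7, 8}:
n :  0  1  2  3  4  5  6  7  8  9 10 11 12 13
G :  0  0  0  1  1  1  2  2  2  3  3  0  0  0
G_B(13) = 0.
Combined Grundy value = 0 ⊕ 0 = 0.
A winning move leaves total XOR = 0, i.e. changes one component's Grundy value g to g ⊕ X where X is the current total.
Heap A: target g' = 0⊕0 = 0, but every legal move changes the Grundy value (mex property), so 0 moves.
Heap B: target g' = 0⊕0 = 0, but every legal move changes the Grundy value (mex property), so 0 moves.

0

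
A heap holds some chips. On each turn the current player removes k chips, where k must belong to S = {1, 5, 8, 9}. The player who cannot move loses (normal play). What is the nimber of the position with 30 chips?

n :  0  1  2  3  4  5  6  7  8  9 10 11 12 13 14 15 16 17 18 19 20 21 22 23 24 25 26 27 28 29 30
G :  0  1  0  1  0  1  0  1  2  3  2  3  2  3  2  3  0  1  0  1  0  1  0  1  2  3  2  3  2  3  2

2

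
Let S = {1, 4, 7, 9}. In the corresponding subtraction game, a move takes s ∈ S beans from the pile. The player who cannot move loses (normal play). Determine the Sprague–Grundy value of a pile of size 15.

G(0) = 0
G(1) = mex{0} = 1
G(2) = mex{1} = 0
G(3) = mex{0} = 1
G(4) = mex{1,0} = 2
G(5) = mex{2,1} = 0
G(6) = mex{0,0} = 1
G(7) = mex{1,1,0} = 2
G(8) = mex{2,2,1} = 0
G(9) = mex{0,0,0,0} = 1
G(10) = mex{1,1,1,1} = 0
G(11) = mex{0,2,2,0} = 1
G(12) = mex{1,0,0,1} = 2
G(13) = mex{2,1,1,2} = 0
G(14) = mex{0,0,2,0} = 1
G(15) = mex{1,1,0,1} = 2

2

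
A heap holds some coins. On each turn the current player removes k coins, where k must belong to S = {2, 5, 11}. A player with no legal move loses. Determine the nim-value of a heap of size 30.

n :  0  1  2  3  4  5  6  7  8  9 10 11 12 13 14 15 16 17 18 19 20 21 22 23 24 25 26 27 28 29 30
G :  0  0  1  1  0  2  1  0  0  1  1  2  2  3  0  2  1  0  2  1  0  0  1  1  0  2  1  0  2  1  0

0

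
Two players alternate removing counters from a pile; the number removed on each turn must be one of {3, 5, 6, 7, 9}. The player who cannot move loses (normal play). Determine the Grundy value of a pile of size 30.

2

G(0) = 0
G(1) = mex{} = 0
G(2) = mex{} = 0
G(3) = mex{0} = 1
G(4) = mex{0} = 1
G(5) = mex{0,0} = 1
G(6) = mex{1,0,0} = 2
G(7) = mex{1,0,0,0} = 2
G(8) = mex{1,1,0,0} = 2
G(9) = mex{2,1,1,0,0} = 3
G(10) = mex{2,1,1,1,0} = 3
G(11) = mex{2,2,1,1,0} = 3
G(12) = mex{3,2,2,1,1} = 0
G(13) = mex{3,2,2,2,1} = 0
G(14) = mex{3,3,2,2,1} = 0
G(15) = mex{0,3,3,2,2} = 1
G(16) = mex{0,3,3,3,2} = 1
G(17) = mex{0,0,3,3,2} = 1
G(18) = mex{1,0,0,3,3} = 2
G(19) = mex{1,0,0,0,3} = 2
G(20) = mex{1,1,0,0,3} = 2
G(21) = mex{2,1,1,0,0} = 3
G(22) = mex{2,1,1,1,0} = 3
G(23) = mex{2,2,1,1,0} = 3
G(24) = mex{3,2,2,1,1} = 0
G(25) = mex{3,2,2,2,1} = 0
G(26) = mex{3,3,2,2,1} = 0
G(27) = mex{0,3,3,2,2} = 1
G(28) = mex{0,3,3,3,2} = 1
G(29) = mex{0,0,3,3,2} = 1
G(30) = mex{1,0,0,3,3} = 2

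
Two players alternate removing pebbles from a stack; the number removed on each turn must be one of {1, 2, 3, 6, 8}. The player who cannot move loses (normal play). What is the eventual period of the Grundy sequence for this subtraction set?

G(0) = 0
G(1) = mex{0} = 1
G(2) = mex{1,0} = 2
G(3) = mex{2,1,0} = 3
G(4) = mex{3,2,1} = 0
G(5) = mex{0,3,2} = 1
G(6) = mex{1,0,3,0} = 2
G(7) = mex{2,1,0,1} = 3
G(8) = mex{3,2,1,2,0} = 4
G(9) = mex{4,3,2,3,1} = 0
G(10) = mex{0,4,3,0,2} = 1
G(11) = mex{1,0,4,1,3} = 2
G(12) = mex{2,1,0,2,0} = 3
G(13) = mex{3,2,1,3,1} = 0
G(14) = mex{0,3,2,4,2} = 1
G(15) = mex{1,0,3,0,3} = 2
G(16) = mex{2,1,0,1,4} = 3
G(17) = mex{3,2,1,2,0} = 4
G(18) = mex{4,3,2,3,1} = 0
G(19) = mex{0,4,3,0,2} = 1
G(n+9) = G(n) holds for n = 0,…,7 (a full window of length max(S) = 8), so the sequence is purely periodic with period 9.

9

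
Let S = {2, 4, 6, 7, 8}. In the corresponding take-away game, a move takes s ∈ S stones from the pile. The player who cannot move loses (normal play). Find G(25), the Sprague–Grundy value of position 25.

n :  0  1  2  3  4  5  6  7  8  9 10 11 12 13 14 15 16 17 18 19 20 21 22 23 24 25
G :  0  0  1  1  2  2  3  3  4  4  0  0  1  1  2  2  3  3  4  4  0  0  1  1  2  2

2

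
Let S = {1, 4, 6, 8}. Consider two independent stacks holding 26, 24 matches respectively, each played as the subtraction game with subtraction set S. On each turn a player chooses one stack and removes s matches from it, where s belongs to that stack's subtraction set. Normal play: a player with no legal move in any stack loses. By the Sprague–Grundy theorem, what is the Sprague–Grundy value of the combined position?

All stacks use S = {1, 4, 6, 8}:
n :  0  1  2  3  4  5  6  7  8  9 10 11 12 13 14 15 16 17 18 19 20 21 22 23 24 25 26
G :  0  1  0  1  2  0  1  0  1  2  3  2  0  1  0  1  2  0  1  0  1  2  3  2  0  1  0
Stack A: G(26) = 0.
Stack B: G(24) = 0.
Combined Grundy value = 0 ⊕ 0 = 0.

0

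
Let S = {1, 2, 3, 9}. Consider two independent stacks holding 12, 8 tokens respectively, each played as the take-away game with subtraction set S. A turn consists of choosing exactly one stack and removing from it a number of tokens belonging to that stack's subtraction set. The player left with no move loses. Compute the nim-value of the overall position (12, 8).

0

All stacks use S = {1, 2, 3, 9}:
n :  0  1  2  3  4  5  6  7  8  9 10 11 12
G :  0  1  2  3  0  1  2  3  0  1  2  3  0
Stack A: G(12) = 0.
Stack B: G(8) = 0.
Combined Grundy value = 0 ⊕ 0 = 0.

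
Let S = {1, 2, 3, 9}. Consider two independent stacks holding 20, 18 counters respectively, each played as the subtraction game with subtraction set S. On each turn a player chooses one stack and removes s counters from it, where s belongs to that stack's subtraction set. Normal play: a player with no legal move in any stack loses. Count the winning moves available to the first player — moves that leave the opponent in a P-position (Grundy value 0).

2

All stacks use S = {1, 2, 3, 9}:
G(0) = 0
G(1) = mex{0} = 1
G(2) = mex{1,0} = 2
G(3) = mex{2,1,0} = 3
G(4) = mex{3,2,1} = 0
G(5) = mex{0,3,2} = 1
G(6) = mex{1,0,3} = 2
G(7) = mex{2,1,0} = 3
G(8) = mex{3,2,1} = 0
G(9) = mex{0,3,2,0} = 1
G(10) = mex{1,0,3,1} = 2
G(11) = mex{2,1,0,2} = 3
G(12) = mex{3,2,1,3} = 0
G(13) = mex{0,3,2,0} = 1
G(14) = mex{1,0,3,1} = 2
G(15) = mex{2,1,0,2} = 3
G(16) = mex{3,2,1,3} = 0
G(17) = mex{0,3,2,0} = 1
G(18) = mex{1,0,3,1} = 2
G(19) = mex{2,1,0,2} = 3
G(20) = mex{3,2,1,3} = 0
Stack A: G(20) = 0.
Stack B: G(18) = 2.
Combined Grundy value = 0 ⊕ 2 = 2.
A winning move leaves total XOR = 0, i.e. changes one component's Grundy value g to g ⊕ X where X is the current total.
Stack A: need g' = 0⊕2 = 2. Options: 20−1→G=3, 20−2→G=2, 20−3→G=1, 20−9→G=3. Hits: 1.
Stack B: need g' = 2⊕2 = 0. Options: 18−1→G=1, 18−2→G=0, 18−3→G=3, 18−9→G=1. Hits: 1.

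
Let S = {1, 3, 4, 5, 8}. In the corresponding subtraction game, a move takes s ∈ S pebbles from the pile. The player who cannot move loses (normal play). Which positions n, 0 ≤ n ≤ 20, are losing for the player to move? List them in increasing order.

0, 2, 9, 11, 18, 20

G(0) = 0
G(1) = mex{0} = 1
G(2) = mex{1} = 0
G(3) = mex{0,0} = 1
G(4) = mex{1,1,0} = 2
G(5) = mex{2,0,1,0} = 3
G(6) = mex{3,1,0,1} = 2
G(7) = mex{2,2,1,0} = 3
G(8) = mex{3,3,2,1,0} = 4
G(9) = mex{4,2,3,2,1} = 0
G(10) = mex{0,3,2,3,0} = 1
G(11) = mex{1,4,3,2,1} = 0
G(12) = mex{0,0,4,3,2} = 1
G(13) = mex{1,1,0,4,3} = 2
G(14) = mex{2,0,1,0,2} = 3
G(15) = mex{3,1,0,1,3} = 2
G(16) = mex{2,2,1,0,4} = 3
G(17) = mex{3,3,2,1,0} = 4
G(18) = mex{4,2,3,2,1} = 0
G(19) = mex{0,3,2,3,0} = 1
G(20) = mex{1,4,3,2,1} = 0
P-positions are exactly the n with G(n) = 0.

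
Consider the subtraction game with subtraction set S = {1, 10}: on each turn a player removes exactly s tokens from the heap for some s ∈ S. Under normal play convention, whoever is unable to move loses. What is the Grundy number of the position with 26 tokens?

0

n :  0  1  2  3  4  5  6  7  8  9 10 11 12 13 14 15 16 17 18 19 20 21 22 23 24 25 26
G :  0  1  0  1  0  1  0  1  0  1  2  0  1  0  1  0  1  0  1  0  1  2  0  1  0  1  0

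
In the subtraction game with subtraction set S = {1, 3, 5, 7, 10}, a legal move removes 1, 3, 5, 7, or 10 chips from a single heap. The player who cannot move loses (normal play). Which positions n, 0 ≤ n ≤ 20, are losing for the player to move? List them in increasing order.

n :  0  1  2  3  4  5  6  7  8  9 10 11 12 13 14 15 16 17 18 19 20
G :  0  1  0  1  0  1  0  1  0  1  2  3  2  3  2  3  2  0  1  0  1
P-positions are exactly the n with G(n) = 0.

0, 2, 4, 6, 8, 17, 19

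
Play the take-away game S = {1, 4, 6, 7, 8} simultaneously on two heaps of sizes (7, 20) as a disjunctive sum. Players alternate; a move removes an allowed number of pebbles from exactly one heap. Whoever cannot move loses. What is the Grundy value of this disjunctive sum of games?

All heaps use S = {1, 4, 6, 7, 8}:
G(0) = 0
G(1) = mex{0} = 1
G(2) = mex{1} = 0
G(3) = mex{0} = 1
G(4) = mex{1,0} = 2
G(5) = mex{2,1} = 0
G(6) = mex{0,0,0} = 1
G(7) = mex{1,1,1,0} = 2
G(8) = mex{2,2,0,1,0} = 3
G(9) = mex{3,0,1,0,1} = 2
G(10) = mex{2,1,2,1,0} = 3
G(11) = mex{3,2,0,2,1} = 4
G(12) = mex{4,3,1,0,2} = 5
G(13) = mex{5,2,2,1,0} = 3
G(14) = mex{3,3,3,2,1} = 0
G(15) = mex{0,4,2,3,2} = 1
G(16) = mex{1,5,3,2,3} = 0
G(17) = mex{0,3,4,3,2} = 1
G(18) = mex{1,0,5,4,3} = 2
G(19) = mex{2,1,3,5,4} = 0
G(20) = mex{0,0,0,3,5} = 1
Heap A: G(7) = 2.
Heap B: G(20) = 1.
Combined Grundy value = 2 ⊕ 1 = 3.

3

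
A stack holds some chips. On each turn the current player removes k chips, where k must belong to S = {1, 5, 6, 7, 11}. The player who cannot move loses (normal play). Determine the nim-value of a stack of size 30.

G(0) = 0
G(1) = mex{0} = 1
G(2) = mex{1} = 0
G(3) = mex{0} = 1
G(4) = mex{1} = 0
G(5) = mex{0,0} = 1
G(6) = mex{1,1,0} = 2
G(7) = mex{2,0,1,0} = 3
G(8) = mex{3,1,0,1} = 2
G(9) = mex{2,0,1,0} = 3
G(10) = mex{3,1,0,1} = 2
G(11) = mex{2,2,1,0,0} = 3
G(12) = mex{3,3,2,1,1} = 0
G(13) = mex{0,2,3,2,0} = 1
G(14) = mex{1,3,2,3,1} = 0
G(15) = mex{0,2,3,2,0} = 1
G(16) = mex{1,3,2,3,1} = 0
G(17) = mex{0,0,3,2,2} = 1
G(18) = mex{1,1,0,3,3} = 2
G(19) = mex{2,0,1,0,2} = 3
G(20) = mex{3,1,0,1,3} = 2
G(21) = mex{2,0,1,0,2} = 3
G(22) = mex{3,1,0,1,3} = 2
G(23) = mex{2,2,1,0,0} = 3
G(24) = mex{3,3,2,1,1} = 0
G(25) = mex{0,2,3,2,0} = 1
G(26) = mex{1,3,2,3,1} = 0
G(27) = mex{0,2,3,2,0} = 1
G(28) = mex{1,3,2,3,1} = 0
G(29) = mex{0,0,3,2,2} = 1
G(30) = mex{1,1,0,3,3} = 2

2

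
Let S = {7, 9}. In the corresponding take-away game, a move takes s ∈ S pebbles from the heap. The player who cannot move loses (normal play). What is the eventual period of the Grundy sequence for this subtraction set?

16

G(0) = 0
G(1) = mex{} = 0
G(2) = mex{} = 0
G(3) = mex{} = 0
G(4) = mex{} = 0
G(5) = mex{} = 0
G(6) = mex{} = 0
G(7) = mex{0} = 1
G(8) = mex{0} = 1
G(9) = mex{0,0} = 1
G(10) = mex{0,0} = 1
G(11) = mex{0,0} = 1
G(12) = mex{0,0} = 1
G(13) = mex{0,0} = 1
G(14) = mex{1,0} = 2
G(15) = mex{1,0} = 2
G(16) = mex{1,1} = 0
G(17) = mex{1,1} = 0
G(18) = mex{1,1} = 0
G(19) = mex{1,1} = 0
G(20) = mex{1,1} = 0
G(21) = mex{2,1} = 0
G(22) = mex{2,1} = 0
G(23) = mex{0,2} = 1
G(24) = mex{0,2} = 1
G(25) = mex{0,0} = 1
G(26) = mex{0,0} = 1
G(27) = mex{0,0} = 1
G(28) = mex{0,0} = 1
G(29) = mex{0,0} = 1
G(30) = mex{1,0} = 2
G(31) = mex{1,0} = 2
G(32) = mex{1,1} = 0
G(33) = mex{1,1} = 0
G(n+16) = G(n) holds for n = 0,…,8 (a full window of length max(S) = 9), so the sequence is purely periodic with period 16.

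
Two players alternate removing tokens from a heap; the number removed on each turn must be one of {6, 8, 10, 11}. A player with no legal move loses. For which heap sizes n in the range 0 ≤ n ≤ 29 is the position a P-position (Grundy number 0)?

0, 1, 2, 3, 4, 5, 17, 18, 19, 20, 21, 22

n :  0  1  2  3  4  5  6  7  8  9 10 11 12 13 14 15 16 17 18 19 20 21 22 23 24 25 26 27 28 29
G :  0  0  0  0  0  0  1  1  1  1  1  1  2  2  2  2  2  0  0  0  0  0  0  1  1  1  1  1  1  2
P-positions are exactly the n with G(n) = 0.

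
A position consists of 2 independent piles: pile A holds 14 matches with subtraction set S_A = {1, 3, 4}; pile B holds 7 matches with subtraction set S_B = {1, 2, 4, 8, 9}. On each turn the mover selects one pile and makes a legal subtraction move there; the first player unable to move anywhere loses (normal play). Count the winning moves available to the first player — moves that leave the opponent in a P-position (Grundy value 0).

3

Pile A, S = {1, 3, 4}:
G(0) = 0
G(1) = mex{0} = 1
G(2) = mex{1} = 0
G(3) = mex{0,0} = 1
G(4) = mex{1,1,0} = 2
G(5) = mex{2,0,1} = 3
G(6) = mex{3,1,0} = 2
G(7) = mex{2,2,1} = 0
G(8) = mex{0,3,2} = 1
G(9) = mex{1,2,3} = 0
G(10) = mex{0,0,2} = 1
G(11) = mex{1,1,0} = 2
G(12) = mex{2,0,1} = 3
G(13) = mex{3,1,0} = 2
G(14) = mex{2,2,1} = 0
G_A(14) = 0.
Pile B, S = {1, 2, 4, 8, 9}:
G(0) = 0
G(1) = mex{0} = 1
G(2) = mex{1,0} = 2
G(3) = mex{2,1} = 0
G(4) = mex{0,2,0} = 1
G(5) = mex{1,0,1} = 2
G(6) = mex{2,1,2} = 0
G(7) = mex{0,2,0} = 1
G_B(7) = 1.
Combined Grundy value = 0 ⊕ 1 = 1.
A winning move leaves total XOR = 0, i.e. changes one component's Grundy value g to g ⊕ X where X is the current total.
Pile A: need g' = 0⊕1 = 1. Options: 14−1→G=2, 14−3→G=2, 14−4→G=1. Hits: 1.
Pile B: need g' = 1⊕1 = 0. Options: 7−1→G=0, 7−2→G=2, 7−4→G=0. Hits: 2.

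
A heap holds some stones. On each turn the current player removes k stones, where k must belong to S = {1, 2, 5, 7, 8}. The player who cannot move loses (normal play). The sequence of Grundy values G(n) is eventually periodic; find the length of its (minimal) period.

3

n :  0  1  2  3  4  5  6  7  8  9 10 11 12 13 14
G :  0  1  2  0  1  2  0  1  2  0  1  2  0  1  2
G(n+3) = G(n) holds for n = 0,…,7 (a full window of length max(S) = 8), so the sequence is purely periodic with period 3.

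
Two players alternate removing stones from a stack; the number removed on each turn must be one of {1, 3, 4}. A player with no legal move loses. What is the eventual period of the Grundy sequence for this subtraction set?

n :  0  1  2  3  4  5  6  7  8  9 10 11 12 13 14 15
G :  0  1  0  1  2  3  2  0  1  0  1  2  3  2  0  1
G(n+7) = G(n) holds for n = 0,…,3 (a full window of length max(S) = 4), so the sequence is purely periodic with period 7.

7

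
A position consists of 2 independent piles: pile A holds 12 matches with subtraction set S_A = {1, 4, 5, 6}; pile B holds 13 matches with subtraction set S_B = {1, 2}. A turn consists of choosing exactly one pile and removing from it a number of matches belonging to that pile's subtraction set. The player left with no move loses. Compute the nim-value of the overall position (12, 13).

0

Pile A, S = {1, 4, 5, 6}:
n :  0  1  2  3  4  5  6  7  8  9 10 11 12
G :  0  1  0  1  2  3  2  3  4  0  1  0  1
G_A(12) = 1.
Pile B, S = {1, 2}:
n :  0  1  2  3  4  5  6  7  8  9 10 11 12 13
G :  0  1  2  0  1  2  0  1  2  0  1  2  0  1
G_B(13) = 1.
Combined Grundy value = 1 ⊕ 1 = 0.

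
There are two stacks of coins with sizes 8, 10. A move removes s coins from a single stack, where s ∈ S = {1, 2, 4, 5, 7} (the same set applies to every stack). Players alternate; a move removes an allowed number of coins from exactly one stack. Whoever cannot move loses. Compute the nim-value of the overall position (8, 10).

All stacks use S = {1, 2, 4, 5, 7}:
G(0) = 0
G(1) = mex{0} = 1
G(2) = mex{1,0} = 2
G(3) = mex{2,1} = 0
G(4) = mex{0,2,0} = 1
G(5) = mex{1,0,1,0} = 2
G(6) = mex{2,1,2,1} = 0
G(7) = mex{0,2,0,2,0} = 1
G(8) = mex{1,0,1,0,1} = 2
G(9) = mex{2,1,2,1,2} = 0
G(10) = mex{0,2,0,2,0} = 1
Stack A: G(8) = 2.
Stack B: G(10) = 1.
Combined Grundy value = 2 ⊕ 1 = 3.

3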